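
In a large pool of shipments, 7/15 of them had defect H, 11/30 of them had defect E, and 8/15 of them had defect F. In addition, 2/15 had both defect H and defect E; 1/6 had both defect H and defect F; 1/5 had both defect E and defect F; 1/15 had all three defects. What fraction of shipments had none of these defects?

1/15

P(≥1) = 7/15 + 11/30 + 8/15 − 2/15 − 1/6 − 1/5 + 1/15 = 14/15
P(none) = 1 − 14/15 = 1/15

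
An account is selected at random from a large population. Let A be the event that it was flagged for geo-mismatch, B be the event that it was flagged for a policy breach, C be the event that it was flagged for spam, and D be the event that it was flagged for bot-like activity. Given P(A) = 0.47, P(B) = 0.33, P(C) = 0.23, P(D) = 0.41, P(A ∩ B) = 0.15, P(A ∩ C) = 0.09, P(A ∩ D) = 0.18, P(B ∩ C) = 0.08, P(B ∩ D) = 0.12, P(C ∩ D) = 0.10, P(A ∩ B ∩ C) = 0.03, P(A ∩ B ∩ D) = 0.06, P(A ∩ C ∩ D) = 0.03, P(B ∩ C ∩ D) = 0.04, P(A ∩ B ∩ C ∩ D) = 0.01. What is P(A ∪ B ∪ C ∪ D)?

0.87

Using inclusion–exclusion:
P(A ∪ B ∪ C ∪ D) = 0.47 + 0.33 + 0.23 + 0.41 − 0.15 − 0.09 − 0.18 − 0.08 − 0.12 − 0.10 + 0.03 + 0.06 + 0.03 + 0.04 − 0.01 = 0.87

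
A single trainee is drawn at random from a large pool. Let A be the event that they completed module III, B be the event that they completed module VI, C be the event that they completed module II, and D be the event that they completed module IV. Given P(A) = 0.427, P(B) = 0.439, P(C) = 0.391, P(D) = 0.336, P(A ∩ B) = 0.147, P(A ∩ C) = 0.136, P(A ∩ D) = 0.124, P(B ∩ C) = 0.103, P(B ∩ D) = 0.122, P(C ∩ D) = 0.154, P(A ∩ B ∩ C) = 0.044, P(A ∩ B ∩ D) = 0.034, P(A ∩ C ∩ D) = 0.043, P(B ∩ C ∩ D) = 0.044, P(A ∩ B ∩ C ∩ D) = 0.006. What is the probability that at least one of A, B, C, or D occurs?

0.966

Inclusion–exclusion gives
P(A ∪ B ∪ C ∪ D) = 0.427 + 0.439 + 0.391 + 0.336 − 0.147 − 0.136 − 0.124 − 0.103 − 0.122 − 0.154 + 0.044 + 0.034 + 0.043 + 0.044 − 0.006 = 0.966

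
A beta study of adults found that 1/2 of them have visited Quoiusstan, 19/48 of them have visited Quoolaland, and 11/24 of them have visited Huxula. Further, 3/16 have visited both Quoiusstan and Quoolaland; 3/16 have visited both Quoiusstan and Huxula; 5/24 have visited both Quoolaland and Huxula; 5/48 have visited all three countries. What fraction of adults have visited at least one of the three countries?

By inclusion-exclusion,
P(union) = 1/2 + 19/48 + 11/24 − 3/16 − 3/16 − 5/24 + 5/48 = 7/8

7/8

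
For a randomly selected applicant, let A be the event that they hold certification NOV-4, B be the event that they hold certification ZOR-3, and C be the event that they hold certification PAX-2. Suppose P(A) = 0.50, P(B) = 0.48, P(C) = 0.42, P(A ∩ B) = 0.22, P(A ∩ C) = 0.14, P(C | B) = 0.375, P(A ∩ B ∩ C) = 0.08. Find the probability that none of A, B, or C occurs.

0.06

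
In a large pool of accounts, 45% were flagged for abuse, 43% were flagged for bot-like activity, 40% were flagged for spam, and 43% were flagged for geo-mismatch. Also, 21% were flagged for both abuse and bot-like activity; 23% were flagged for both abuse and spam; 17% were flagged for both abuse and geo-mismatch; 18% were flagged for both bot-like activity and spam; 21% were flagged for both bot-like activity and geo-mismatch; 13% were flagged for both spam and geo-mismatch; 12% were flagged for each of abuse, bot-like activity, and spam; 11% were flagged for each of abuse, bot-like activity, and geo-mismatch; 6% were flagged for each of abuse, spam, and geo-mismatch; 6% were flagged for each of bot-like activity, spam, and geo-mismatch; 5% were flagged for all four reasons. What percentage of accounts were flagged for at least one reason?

P(union) = 45 + 43 + 40 + 43 − 21 − 23 − 17 − 18 − 21 − 13 + 12 + 11 + 6 + 6 − 5 = 88%

88%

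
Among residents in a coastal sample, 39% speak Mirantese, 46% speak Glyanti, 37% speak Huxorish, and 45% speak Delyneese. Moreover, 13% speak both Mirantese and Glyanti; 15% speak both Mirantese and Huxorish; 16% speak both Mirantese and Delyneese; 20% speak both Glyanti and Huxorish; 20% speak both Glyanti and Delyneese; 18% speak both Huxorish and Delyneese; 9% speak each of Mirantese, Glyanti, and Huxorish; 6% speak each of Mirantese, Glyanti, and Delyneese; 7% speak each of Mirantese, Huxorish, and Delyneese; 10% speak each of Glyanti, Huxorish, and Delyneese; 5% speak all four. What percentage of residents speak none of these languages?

8%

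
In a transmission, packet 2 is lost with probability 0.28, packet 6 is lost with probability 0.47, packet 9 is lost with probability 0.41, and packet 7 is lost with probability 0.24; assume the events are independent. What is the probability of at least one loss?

0.82889056

P(none) = (1 − 0.28) × (1 − 0.47) × (1 − 0.41) × (1 − 0.24) = 0.72 × 0.53 × 0.59 × 0.76 = 0.17110944
P(at least one) = 1 − 0.17110944 = 0.82889056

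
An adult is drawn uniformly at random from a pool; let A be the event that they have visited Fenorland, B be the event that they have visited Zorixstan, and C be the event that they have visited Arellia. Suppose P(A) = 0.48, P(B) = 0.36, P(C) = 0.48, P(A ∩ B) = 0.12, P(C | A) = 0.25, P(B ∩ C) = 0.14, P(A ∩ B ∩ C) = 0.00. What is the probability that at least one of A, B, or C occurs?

0.94

P(A ∩ C) = P(A)·P(C|A) = 0.48 × 0.25 = 0.12
P(A ∪ B ∪ C) = 0.48 + 0.36 + 0.48 − 0.12 − 0.12 − 0.14 + 0.00 = 0.94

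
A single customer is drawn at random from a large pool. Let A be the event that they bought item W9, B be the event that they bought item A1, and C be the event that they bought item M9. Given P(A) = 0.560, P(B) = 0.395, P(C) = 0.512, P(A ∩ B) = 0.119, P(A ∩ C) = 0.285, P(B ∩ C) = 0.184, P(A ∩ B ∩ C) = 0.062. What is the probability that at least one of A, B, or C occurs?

By inclusion–exclusion:
P(A ∪ B ∪ C) = 0.560 + 0.395 + 0.512 − 0.119 − 0.285 − 0.184 + 0.062 = 0.941

0.941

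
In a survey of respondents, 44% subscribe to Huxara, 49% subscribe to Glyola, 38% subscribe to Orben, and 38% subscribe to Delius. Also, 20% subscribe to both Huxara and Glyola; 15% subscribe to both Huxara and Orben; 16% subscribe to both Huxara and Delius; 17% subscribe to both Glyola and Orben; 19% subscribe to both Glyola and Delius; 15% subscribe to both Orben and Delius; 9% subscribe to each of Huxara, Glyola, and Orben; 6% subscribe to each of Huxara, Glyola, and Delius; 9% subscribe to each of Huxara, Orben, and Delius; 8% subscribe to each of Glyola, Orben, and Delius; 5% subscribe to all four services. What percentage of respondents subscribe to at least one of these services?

Apply inclusion-exclusion:
P(at least one) = 44 + 49 + 38 + 38 − 20 − 15 − 16 − 17 − 19 − 15 + 9 + 6 + 9 + 8 − 5 = 94%

94%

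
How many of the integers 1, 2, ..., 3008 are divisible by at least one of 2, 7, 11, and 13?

⌊3008/2⌋ + ⌊3008/7⌋ + ⌊3008/11⌋ + ⌊3008/13⌋ − ⌊3008/14⌋ − ⌊3008/22⌋ − ⌊3008/26⌋ − ⌊3008/77⌋ − ⌊3008/91⌋ − ⌊3008/143⌋ + ⌊3008/154⌋ + ⌊3008/182⌋ + ⌊3008/286⌋ + ⌊3008/1001⌋ − ⌊3008/2002⌋ = 1504 + 429 + 273 + 231 − 214 − 136 − 115 − 39 − 33 − 21 + 19 + 16 + 10 + 3 − 1 = 1926

1926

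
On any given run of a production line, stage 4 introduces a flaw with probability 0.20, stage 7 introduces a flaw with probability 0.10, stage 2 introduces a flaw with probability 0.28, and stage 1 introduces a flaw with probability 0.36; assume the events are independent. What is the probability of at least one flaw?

0.668224

P(none) = (1 − 0.20) × (1 − 0.10) × (1 − 0.28) × (1 − 0.36) = 0.80 × 0.90 × 0.72 × 0.64 = 0.331776
P(at least one) = 1 − 0.331776 = 0.668224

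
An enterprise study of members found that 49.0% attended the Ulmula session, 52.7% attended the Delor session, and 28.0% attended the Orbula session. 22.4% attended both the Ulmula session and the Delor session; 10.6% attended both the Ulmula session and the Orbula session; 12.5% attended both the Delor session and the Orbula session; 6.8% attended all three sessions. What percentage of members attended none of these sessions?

9.0%

P(union) = 49.0 + 52.7 + 28.0 − 22.4 − 10.6 − 12.5 + 6.8 = 91.0%
P(none) = 100% − 91.0% = 9.0%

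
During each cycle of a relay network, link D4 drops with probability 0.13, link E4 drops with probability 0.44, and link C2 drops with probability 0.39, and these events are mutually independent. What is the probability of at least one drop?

Independence gives P(none) = ∏(1 − pᵢ).
P(none) = (1 − 0.13) × (1 − 0.44) × (1 − 0.39) = 0.87 × 0.56 × 0.61 = 0.297192
P(at least one) = 1 − 0.297192 = 0.702808

0.702808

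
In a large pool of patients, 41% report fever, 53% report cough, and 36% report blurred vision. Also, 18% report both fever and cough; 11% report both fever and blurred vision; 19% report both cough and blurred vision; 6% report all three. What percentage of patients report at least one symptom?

88%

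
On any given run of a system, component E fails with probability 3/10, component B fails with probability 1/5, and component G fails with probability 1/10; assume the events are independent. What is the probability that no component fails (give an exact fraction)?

63/125

P(none) = (1 − 3/10) × (1 − 1/5) × (1 − 1/10) = 7/10 × 4/5 × 9/10 = 63/125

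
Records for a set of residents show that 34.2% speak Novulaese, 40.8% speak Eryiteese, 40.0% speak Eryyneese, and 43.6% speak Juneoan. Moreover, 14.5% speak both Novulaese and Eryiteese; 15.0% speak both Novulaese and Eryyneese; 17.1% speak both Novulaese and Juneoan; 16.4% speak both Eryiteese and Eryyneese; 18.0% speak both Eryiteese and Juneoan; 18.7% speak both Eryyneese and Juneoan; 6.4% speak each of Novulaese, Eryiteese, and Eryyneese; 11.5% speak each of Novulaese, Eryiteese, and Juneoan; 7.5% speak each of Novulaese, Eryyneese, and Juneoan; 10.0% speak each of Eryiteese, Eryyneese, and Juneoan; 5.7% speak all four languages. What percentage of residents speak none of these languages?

11.4%

Inclusion–exclusion gives
P(union) = 34.2 + 40.8 + 40.0 + 43.6 − 14.5 − 15.0 − 17.1 − 16.4 − 18.0 − 18.7 + 6.4 + 11.5 + 7.5 + 10.0 − 5.7 = 88.6%
P(none) = 100% − 88.6% = 11.4%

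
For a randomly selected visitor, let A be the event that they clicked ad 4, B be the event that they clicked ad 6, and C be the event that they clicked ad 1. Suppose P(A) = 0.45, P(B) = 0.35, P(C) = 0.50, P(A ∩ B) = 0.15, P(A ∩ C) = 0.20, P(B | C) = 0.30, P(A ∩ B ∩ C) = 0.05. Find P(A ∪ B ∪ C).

0.85

P(B ∩ C) = P(C)·P(B|C) = 0.50 × 0.30 = 0.15
Apply inclusion-exclusion:
P(A ∪ B ∪ C) = 0.45 + 0.35 + 0.50 − 0.15 − 0.20 − 0.15 + 0.05 = 0.85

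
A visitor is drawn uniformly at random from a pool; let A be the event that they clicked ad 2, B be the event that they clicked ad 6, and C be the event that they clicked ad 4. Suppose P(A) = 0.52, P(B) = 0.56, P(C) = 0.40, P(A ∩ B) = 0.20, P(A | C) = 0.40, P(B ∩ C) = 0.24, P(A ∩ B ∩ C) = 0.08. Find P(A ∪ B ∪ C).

P(A ∩ C) = P(C)·P(A|C) = 0.40 × 0.40 = 0.16
Using inclusion–exclusion:
P(A ∪ B ∪ C) = 0.52 + 0.56 + 0.40 − 0.20 − 0.16 − 0.24 + 0.08 = 0.96

0.96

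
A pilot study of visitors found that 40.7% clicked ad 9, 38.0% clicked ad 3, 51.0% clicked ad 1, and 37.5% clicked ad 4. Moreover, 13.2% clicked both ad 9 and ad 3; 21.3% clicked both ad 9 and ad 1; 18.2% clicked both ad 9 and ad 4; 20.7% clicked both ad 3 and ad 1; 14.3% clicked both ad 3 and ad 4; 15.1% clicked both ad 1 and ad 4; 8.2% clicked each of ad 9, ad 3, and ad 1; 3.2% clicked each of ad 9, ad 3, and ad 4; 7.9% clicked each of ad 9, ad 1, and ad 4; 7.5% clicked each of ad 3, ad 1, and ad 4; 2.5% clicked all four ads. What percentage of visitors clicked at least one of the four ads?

Using inclusion–exclusion:
P(union) = 40.7 + 38.0 + 51.0 + 37.5 − 13.2 − 21.3 − 18.2 − 20.7 − 14.3 − 15.1 + 8.2 + 3.2 + 7.9 + 7.5 − 2.5 = 88.7%

88.7%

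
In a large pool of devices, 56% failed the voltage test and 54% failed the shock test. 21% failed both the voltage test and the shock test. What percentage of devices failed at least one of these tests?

Inclusion–exclusion gives
P(≥1) = 56 + 54 − 21 = 89%

89%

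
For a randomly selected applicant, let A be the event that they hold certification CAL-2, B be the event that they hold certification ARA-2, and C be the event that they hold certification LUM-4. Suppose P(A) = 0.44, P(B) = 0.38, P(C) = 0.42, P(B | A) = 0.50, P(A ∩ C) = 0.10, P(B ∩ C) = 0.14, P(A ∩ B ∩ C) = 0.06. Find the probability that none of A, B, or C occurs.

P(A ∩ B) = P(A)·P(B|A) = 0.44 × 0.50 = 0.22
By inclusion-exclusion,
P(A ∪ B ∪ C) = 0.44 + 0.38 + 0.42 − 0.22 − 0.10 − 0.14 + 0.06 = 0.84
P(none) = 1 − 0.84 = 0.16

0.16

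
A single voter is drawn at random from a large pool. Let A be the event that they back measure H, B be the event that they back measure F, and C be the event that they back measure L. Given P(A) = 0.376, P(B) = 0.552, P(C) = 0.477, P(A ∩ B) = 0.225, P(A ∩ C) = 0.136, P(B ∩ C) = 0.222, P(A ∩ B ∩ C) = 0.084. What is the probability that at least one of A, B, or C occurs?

Apply inclusion-exclusion:
P(A ∪ B ∪ C) = 0.376 + 0.552 + 0.477 − 0.225 − 0.136 − 0.222 + 0.084 = 0.906

0.906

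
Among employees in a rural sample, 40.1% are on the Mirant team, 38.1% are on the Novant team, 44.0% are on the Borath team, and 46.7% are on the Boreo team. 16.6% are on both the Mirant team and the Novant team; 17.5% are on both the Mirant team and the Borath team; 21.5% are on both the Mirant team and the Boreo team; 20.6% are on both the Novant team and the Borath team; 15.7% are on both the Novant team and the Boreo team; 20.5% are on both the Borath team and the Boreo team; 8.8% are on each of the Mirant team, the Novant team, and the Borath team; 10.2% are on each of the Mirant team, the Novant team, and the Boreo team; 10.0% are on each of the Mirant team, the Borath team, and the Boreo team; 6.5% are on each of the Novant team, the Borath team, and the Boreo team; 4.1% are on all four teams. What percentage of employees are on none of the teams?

12.1%

By inclusion–exclusion:
P(at least one) = 40.1 + 38.1 + 44.0 + 46.7 − 16.6 − 17.5 − 21.5 − 20.6 − 15.7 − 20.5 + 8.8 + 10.2 + 10.0 + 6.5 − 4.1 = 87.9%
P(none) = 100% − 87.9% = 12.1%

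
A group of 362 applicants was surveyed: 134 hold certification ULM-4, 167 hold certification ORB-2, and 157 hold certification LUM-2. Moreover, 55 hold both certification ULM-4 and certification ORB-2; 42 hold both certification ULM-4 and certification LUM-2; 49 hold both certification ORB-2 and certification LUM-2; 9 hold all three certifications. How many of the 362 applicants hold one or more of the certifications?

By inclusion-exclusion,
N(≥1) = 134 + 167 + 157 − 55 − 42 − 49 + 9 = 321

321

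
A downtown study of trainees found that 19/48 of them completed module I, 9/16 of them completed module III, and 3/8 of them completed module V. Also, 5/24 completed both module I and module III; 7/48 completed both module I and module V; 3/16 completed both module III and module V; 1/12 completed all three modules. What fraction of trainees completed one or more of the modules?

7/8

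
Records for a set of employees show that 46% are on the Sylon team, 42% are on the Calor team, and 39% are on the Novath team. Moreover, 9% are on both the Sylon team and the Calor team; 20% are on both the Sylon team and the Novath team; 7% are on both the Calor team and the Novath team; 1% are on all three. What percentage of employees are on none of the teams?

By inclusion-exclusion,
P(at least one) = 46 + 42 + 39 − 9 − 20 − 7 + 1 = 92%
P(none) = 100% − 92% = 8%

8%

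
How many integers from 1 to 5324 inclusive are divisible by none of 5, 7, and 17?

3437

By inclusion–exclusion:
⌊5324/5⌋ + ⌊5324/7⌋ + ⌊5324/17⌋ − ⌊5324/35⌋ − ⌊5324/85⌋ − ⌊5324/119⌋ + ⌊5324/595⌋ = 1064 + 760 + 313 − 152 − 62 − 44 + 8 = 1887
5324 − 1887 = 3437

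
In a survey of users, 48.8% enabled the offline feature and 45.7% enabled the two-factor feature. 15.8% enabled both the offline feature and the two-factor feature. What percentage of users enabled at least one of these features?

P(at least one) = 48.8 + 45.7 − 15.8 = 78.7%

78.7%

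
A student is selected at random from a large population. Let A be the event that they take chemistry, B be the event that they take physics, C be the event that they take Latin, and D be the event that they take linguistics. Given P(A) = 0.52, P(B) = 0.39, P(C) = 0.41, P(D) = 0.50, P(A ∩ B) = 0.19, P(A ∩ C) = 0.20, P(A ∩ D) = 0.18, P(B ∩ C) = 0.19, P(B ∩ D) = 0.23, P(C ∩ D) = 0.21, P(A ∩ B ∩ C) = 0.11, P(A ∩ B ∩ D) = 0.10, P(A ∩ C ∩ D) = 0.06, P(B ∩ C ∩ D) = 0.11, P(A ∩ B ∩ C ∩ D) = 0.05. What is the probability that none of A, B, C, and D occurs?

0.05

By inclusion-exclusion,
P(A ∪ B ∪ C ∪ D) = 0.52 + 0.39 + 0.41 + 0.50 − 0.19 − 0.20 − 0.18 − 0.19 − 0.23 − 0.21 + 0.11 + 0.10 + 0.06 + 0.11 − 0.05 = 0.95
P(none) = 1 − 0.95 = 0.05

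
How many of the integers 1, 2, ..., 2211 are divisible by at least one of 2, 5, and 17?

1105 + 442 + 130 − 221 − 65 − 26 + 13 = 1378

1378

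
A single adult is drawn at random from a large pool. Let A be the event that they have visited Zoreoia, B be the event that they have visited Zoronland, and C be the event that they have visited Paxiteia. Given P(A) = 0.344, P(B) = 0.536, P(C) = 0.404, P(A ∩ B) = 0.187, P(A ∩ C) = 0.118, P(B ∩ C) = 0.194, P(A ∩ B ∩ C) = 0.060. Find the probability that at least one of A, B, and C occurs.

Using inclusion–exclusion:
P(A ∪ B ∪ C) = 0.344 + 0.536 + 0.404 − 0.187 − 0.118 − 0.194 + 0.060 = 0.845

0.845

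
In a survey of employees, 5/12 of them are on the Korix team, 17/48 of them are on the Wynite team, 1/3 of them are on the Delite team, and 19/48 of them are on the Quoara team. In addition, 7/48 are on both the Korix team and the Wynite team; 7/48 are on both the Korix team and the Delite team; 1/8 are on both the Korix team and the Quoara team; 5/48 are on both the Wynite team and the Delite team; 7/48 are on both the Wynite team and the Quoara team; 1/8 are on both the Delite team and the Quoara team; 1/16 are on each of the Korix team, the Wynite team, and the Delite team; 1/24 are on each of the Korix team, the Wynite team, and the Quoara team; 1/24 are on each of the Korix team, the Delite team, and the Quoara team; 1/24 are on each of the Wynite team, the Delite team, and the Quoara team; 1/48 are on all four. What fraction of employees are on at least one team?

7/8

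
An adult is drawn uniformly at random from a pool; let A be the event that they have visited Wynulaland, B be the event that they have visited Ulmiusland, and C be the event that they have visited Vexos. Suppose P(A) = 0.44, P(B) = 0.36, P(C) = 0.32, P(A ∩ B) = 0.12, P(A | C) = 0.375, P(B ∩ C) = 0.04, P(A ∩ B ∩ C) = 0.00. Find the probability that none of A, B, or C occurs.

0.16

P(A ∩ C) = P(C)·P(A|C) = 0.32 × 0.375 = 0.12
P(A ∪ B ∪ C) = 0.44 + 0.36 + 0.32 − 0.12 − 0.12 − 0.04 + 0.00 = 0.84
P(none) = 1 − 0.84 = 0.16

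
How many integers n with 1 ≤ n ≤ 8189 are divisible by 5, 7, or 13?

3005

⌊8189/5⌋ + ⌊8189/7⌋ + ⌊8189/13⌋ − ⌊8189/35⌋ − ⌊8189/65⌋ − ⌊8189/91⌋ + ⌊8189/455⌋ = 1637 + 1169 + 629 − 233 − 125 − 89 + 17 = 3005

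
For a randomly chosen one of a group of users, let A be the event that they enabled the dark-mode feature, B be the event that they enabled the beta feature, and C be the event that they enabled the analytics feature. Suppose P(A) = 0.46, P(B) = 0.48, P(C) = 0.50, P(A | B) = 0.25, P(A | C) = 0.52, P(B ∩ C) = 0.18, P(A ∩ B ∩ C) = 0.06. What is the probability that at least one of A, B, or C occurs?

0.94

P(A ∩ B) = P(B)·P(A|B) = 0.48 × 0.25 = 0.12
P(A ∩ C) = P(C)·P(A|C) = 0.50 × 0.52 = 0.26
P(A ∪ B ∪ C) = 0.46 + 0.48 + 0.50 − 0.12 − 0.26 − 0.18 + 0.06 = 0.94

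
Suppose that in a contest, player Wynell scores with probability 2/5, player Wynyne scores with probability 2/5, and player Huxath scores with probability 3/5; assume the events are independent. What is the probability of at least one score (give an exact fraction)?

P(none) = (1 − 2/5) × (1 − 2/5) × (1 − 3/5) = 3/5 × 3/5 × 2/5 = 18/125
P(at least one) = 1 − 18/125 = 107/125

107/125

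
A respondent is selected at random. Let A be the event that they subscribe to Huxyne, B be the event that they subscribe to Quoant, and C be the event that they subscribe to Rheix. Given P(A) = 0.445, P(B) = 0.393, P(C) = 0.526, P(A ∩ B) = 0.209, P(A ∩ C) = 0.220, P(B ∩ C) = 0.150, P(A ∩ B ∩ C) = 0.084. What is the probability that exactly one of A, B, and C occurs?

By inclusion–exclusion (exactly-one form):
P(exactly one) = 0.445 + 0.393 + 0.526 − 2·0.209 − 2·0.220 − 2·0.150 + 3·0.084 = 0.458

0.458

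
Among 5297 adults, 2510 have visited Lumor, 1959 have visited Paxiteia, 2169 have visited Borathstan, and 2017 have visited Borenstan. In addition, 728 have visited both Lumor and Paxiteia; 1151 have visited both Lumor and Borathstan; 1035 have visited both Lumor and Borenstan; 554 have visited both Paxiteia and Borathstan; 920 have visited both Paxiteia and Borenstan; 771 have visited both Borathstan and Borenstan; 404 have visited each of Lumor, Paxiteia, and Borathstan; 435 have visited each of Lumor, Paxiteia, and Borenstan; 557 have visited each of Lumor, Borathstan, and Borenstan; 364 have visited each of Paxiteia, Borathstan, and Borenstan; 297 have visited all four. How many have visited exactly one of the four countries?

2429

N(exactly one) = 2510 + 1959 + 2169 + 2017 − 2·728 − 2·1151 − 2·1035 − 2·554 − 2·920 − 2·771 + 3·404 + 3·435 + 3·557 + 3·364 − 4·297 = 2429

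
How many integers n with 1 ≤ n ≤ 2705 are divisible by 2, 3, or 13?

1872

Inclusion–exclusion gives
⌊2705/2⌋ + ⌊2705/3⌋ + ⌊2705/13⌋ − ⌊2705/6⌋ − ⌊2705/26⌋ − ⌊2705/39⌋ + ⌊2705/78⌋ = 1352 + 901 + 208 − 450 − 104 − 69 + 34 = 1872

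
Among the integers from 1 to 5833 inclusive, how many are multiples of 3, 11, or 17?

2506

1944 + 530 + 343 − 176 − 114 − 31 + 10 = 2506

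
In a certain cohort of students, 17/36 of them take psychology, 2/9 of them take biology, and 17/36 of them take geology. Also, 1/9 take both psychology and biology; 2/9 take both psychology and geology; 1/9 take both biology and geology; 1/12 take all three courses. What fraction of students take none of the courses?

By inclusion-exclusion,
P(at least one) = 17/36 + 2/9 + 17/36 − 1/9 − 2/9 − 1/9 + 1/12 = 29/36
P(none) = 1 − 29/36 = 7/36

7/36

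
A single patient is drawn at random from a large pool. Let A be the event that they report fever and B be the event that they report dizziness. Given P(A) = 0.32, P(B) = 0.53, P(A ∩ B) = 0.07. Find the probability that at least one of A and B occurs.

Apply inclusion-exclusion:
P(A ∪ B) = 0.32 + 0.53 − 0.07 = 0.78

0.78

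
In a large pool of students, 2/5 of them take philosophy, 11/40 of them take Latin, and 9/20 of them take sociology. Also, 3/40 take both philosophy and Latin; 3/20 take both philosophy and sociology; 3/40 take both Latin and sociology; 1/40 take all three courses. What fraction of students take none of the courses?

Using inclusion–exclusion:
P(≥1) = 2/5 + 11/40 + 9/20 − 3/40 − 3/20 − 3/40 + 1/40 = 17/20
P(none) = 1 − 17/20 = 3/20

3/20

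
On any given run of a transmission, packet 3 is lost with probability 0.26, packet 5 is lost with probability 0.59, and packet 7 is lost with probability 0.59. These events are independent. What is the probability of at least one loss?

0.875606

Since the events are independent, P(none) is the product of the individual non-occurrence probabilities.
P(none) = (1 − 0.26) × (1 − 0.59) × (1 − 0.59) = 0.74 × 0.41 × 0.41 = 0.124394
P(at least one) = 1 − 0.124394 = 0.875606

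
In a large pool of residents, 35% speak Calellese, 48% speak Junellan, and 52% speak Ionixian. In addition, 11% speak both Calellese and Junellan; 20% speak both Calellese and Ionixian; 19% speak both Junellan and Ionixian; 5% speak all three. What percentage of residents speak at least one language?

90%

By inclusion-exclusion,
P(≥1) = 35 + 48 + 52 − 11 − 20 − 19 + 5 = 90%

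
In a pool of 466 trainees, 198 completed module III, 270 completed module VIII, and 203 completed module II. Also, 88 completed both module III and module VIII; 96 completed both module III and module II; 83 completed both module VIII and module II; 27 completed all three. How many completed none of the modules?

35

|union| = 198 + 270 + 203 − 88 − 96 − 83 + 27 = 431
None: 466 − 431 = 35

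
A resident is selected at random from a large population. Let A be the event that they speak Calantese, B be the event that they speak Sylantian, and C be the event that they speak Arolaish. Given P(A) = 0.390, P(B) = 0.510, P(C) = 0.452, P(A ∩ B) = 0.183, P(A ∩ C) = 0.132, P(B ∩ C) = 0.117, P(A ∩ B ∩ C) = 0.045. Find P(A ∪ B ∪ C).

Apply inclusion-exclusion:
P(A ∪ B ∪ C) = 0.390 + 0.510 + 0.452 − 0.183 − 0.132 − 0.117 + 0.045 = 0.965

0.965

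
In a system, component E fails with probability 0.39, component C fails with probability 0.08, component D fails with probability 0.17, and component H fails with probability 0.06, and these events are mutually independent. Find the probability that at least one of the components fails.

P(none) = (1 − 0.39) × (1 − 0.08) × (1 − 0.17) × (1 − 0.06) = 0.61 × 0.92 × 0.83 × 0.94 = 0.43784824
P(at least one) = 1 − 0.43784824 = 0.56215176

0.56215176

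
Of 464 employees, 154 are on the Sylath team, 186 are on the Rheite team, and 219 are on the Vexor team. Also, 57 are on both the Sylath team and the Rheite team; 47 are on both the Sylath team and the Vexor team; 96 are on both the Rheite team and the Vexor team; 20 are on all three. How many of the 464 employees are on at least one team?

|at least one| = 154 + 186 + 219 − 57 − 47 − 96 + 20 = 379

379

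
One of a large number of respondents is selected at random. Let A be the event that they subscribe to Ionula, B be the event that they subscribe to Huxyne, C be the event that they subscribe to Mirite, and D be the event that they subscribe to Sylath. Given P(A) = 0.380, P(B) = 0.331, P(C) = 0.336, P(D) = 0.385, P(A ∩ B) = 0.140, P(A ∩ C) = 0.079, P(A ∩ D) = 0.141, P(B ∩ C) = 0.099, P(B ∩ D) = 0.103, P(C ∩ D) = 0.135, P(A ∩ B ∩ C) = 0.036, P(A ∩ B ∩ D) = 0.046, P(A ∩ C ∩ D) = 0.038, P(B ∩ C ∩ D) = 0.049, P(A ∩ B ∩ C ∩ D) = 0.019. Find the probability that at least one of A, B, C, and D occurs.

0.885

Inclusion–exclusion gives
P(A ∪ B ∪ C ∪ D) = 0.380 + 0.331 + 0.336 + 0.385 − 0.140 − 0.079 − 0.141 − 0.099 − 0.103 − 0.135 + 0.036 + 0.046 + 0.038 + 0.049 − 0.019 = 0.885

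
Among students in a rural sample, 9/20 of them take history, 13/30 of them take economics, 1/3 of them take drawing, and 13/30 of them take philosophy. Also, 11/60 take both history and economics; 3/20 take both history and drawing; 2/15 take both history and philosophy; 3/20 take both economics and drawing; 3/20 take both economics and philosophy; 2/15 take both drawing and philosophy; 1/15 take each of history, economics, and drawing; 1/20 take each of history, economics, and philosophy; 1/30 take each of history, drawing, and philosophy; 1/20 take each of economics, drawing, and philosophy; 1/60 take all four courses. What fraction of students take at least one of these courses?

14/15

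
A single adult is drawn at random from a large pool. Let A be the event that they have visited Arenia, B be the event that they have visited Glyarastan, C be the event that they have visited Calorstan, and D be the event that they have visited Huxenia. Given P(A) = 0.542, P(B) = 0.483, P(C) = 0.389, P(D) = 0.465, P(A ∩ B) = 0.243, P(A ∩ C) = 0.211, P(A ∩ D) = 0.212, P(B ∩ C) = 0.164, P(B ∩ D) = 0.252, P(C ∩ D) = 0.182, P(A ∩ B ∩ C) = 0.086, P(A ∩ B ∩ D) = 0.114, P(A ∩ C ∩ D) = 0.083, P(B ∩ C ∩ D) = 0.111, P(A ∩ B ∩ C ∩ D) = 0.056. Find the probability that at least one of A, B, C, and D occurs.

Using inclusion–exclusion:
P(A ∪ B ∪ C ∪ D) = 0.542 + 0.483 + 0.389 + 0.465 − 0.243 − 0.211 − 0.212 − 0.164 − 0.252 − 0.182 + 0.086 + 0.114 + 0.083 + 0.111 − 0.056 = 0.953

0.953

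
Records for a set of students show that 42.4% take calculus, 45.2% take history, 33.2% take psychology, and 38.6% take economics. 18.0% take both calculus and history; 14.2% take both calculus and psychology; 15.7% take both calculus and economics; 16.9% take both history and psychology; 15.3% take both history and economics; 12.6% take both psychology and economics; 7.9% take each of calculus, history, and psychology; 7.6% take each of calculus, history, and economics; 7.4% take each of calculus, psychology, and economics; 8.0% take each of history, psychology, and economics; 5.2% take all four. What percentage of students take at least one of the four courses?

92.4%

By inclusion-exclusion,
P(union) = 42.4 + 45.2 + 33.2 + 38.6 − 18.0 − 14.2 − 15.7 − 16.9 − 15.3 − 12.6 + 7.9 + 7.6 + 7.4 + 8.0 − 5.2 = 92.4%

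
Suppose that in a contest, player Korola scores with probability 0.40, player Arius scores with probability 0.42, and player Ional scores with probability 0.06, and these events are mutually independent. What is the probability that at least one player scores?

Independence gives P(none) = ∏(1 − pᵢ).
P(none) = (1 − 0.40) × (1 − 0.42) × (1 − 0.06) = 0.60 × 0.58 × 0.94 = 0.32712
P(at least one) = 1 − 0.32712 = 0.67288

0.67288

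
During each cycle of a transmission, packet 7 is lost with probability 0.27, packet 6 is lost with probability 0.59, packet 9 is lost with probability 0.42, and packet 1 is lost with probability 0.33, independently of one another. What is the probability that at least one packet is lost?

Independence gives P(none) = ∏(1 − pᵢ).
P(none) = (1 − 0.27) × (1 − 0.59) × (1 − 0.42) × (1 − 0.33) = 0.73 × 0.41 × 0.58 × 0.67 = 0.11630798
P(at least one) = 1 − 0.11630798 = 0.88369202

0.88369202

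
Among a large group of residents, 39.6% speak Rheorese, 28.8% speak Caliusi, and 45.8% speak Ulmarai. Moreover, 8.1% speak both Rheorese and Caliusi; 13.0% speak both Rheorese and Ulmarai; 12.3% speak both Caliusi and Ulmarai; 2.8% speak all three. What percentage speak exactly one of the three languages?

55.8%

Using the inclusion–exclusion count for exactly one event:
P(exactly one) = 39.6 + 28.8 + 45.8 − 2·8.1 − 2·13.0 − 2·12.3 + 3·2.8 = 55.8%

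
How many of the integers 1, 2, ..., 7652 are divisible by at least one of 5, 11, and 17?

2414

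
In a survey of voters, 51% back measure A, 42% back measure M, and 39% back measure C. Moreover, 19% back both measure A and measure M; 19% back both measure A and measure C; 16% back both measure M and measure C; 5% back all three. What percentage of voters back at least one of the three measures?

P(at least one) = 51 + 42 + 39 − 19 − 19 − 16 + 5 = 83%

83%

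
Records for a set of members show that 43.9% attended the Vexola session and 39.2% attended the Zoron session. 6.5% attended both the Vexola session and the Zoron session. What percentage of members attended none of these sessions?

23.4%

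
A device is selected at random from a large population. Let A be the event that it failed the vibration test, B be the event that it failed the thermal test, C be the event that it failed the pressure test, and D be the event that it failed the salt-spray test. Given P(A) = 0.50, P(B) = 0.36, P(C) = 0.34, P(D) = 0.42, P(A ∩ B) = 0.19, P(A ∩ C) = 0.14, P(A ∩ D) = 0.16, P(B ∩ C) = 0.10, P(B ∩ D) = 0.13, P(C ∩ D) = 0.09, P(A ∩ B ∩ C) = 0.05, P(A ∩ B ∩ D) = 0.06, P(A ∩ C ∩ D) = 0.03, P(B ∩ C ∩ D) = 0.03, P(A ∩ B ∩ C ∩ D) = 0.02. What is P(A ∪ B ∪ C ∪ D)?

P(A ∪ B ∪ C ∪ D) = 0.50 + 0.36 + 0.34 + 0.42 − 0.19 − 0.14 − 0.16 − 0.10 − 0.13 − 0.09 + 0.05 + 0.06 + 0.03 + 0.03 − 0.02 = 0.96

0.96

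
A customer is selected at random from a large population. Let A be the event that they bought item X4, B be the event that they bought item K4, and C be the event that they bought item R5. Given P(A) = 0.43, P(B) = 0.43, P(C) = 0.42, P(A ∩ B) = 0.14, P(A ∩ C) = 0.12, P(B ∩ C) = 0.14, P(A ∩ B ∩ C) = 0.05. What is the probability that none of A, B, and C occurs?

P(A ∪ B ∪ C) = 0.43 + 0.43 + 0.42 − 0.14 − 0.12 − 0.14 + 0.05 = 0.93
P(none) = 1 − 0.93 = 0.07

0.07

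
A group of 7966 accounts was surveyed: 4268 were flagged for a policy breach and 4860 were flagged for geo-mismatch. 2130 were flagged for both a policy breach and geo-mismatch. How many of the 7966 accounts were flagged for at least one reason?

N(≥1) = 4268 + 4860 − 2130 = 6998

6998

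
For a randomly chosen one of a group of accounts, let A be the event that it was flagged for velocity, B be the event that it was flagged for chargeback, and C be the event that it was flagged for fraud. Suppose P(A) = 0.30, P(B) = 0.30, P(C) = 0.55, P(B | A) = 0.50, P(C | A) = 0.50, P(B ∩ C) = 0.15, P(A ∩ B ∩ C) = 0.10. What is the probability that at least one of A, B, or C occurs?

P(A ∩ B) = P(A)·P(B|A) = 0.30 × 0.50 = 0.15
P(A ∩ C) = P(A)·P(C|A) = 0.30 × 0.50 = 0.15
Using inclusion–exclusion:
P(A ∪ B ∪ C) = 0.30 + 0.30 + 0.55 − 0.15 − 0.15 − 0.15 + 0.10 = 0.80

0.80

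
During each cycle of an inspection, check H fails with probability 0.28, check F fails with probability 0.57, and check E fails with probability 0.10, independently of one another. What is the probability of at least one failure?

P(none) = (1 − 0.28) × (1 − 0.57) × (1 − 0.10) = 0.72 × 0.43 × 0.90 = 0.27864
P(at least one) = 1 − 0.27864 = 0.72136

0.72136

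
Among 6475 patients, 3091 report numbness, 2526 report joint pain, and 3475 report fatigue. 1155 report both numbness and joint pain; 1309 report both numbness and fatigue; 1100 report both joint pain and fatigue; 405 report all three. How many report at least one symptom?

5933

Using inclusion–exclusion:
|union| = 3091 + 2526 + 3475 − 1155 − 1309 − 1100 + 405 = 5933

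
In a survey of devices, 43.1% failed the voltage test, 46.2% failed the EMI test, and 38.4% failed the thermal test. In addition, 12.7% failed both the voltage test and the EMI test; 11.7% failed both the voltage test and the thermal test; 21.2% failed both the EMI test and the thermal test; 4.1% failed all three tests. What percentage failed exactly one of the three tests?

48.8%

P(exactly one) = 43.1 + 46.2 + 38.4 − 2·12.7 − 2·11.7 − 2·21.2 + 3·4.1 = 48.8%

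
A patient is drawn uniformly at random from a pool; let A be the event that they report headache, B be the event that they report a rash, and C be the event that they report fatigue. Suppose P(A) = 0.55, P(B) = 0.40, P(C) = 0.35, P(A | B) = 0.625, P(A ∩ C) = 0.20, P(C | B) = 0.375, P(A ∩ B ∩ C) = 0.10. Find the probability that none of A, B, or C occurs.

0.20

P(A ∩ B) = P(B)·P(A|B) = 0.40 × 0.625 = 0.25
P(B ∩ C) = P(B)·P(C|B) = 0.40 × 0.375 = 0.15
P(A ∪ B ∪ C) = 0.55 + 0.40 + 0.35 − 0.25 − 0.20 − 0.15 + 0.10 = 0.80
P(none) = 1 − 0.80 = 0.20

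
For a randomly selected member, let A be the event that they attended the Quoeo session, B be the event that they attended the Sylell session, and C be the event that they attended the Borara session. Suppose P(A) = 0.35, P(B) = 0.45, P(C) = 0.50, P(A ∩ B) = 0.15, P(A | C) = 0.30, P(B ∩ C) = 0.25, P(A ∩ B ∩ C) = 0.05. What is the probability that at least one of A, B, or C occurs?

0.80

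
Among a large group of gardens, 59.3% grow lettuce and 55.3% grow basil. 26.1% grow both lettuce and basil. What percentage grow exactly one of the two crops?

62.4%

By inclusion–exclusion (exactly-one form):
P(exactly one) = 59.3 + 55.3 − 2·26.1 = 62.4%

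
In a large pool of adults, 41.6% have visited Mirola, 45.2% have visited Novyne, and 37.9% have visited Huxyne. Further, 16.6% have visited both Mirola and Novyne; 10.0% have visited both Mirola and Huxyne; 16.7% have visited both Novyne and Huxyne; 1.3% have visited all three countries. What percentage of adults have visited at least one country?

Using inclusion–exclusion:
P(at least one) = 41.6 + 45.2 + 37.9 − 16.6 − 10.0 − 16.7 + 1.3 = 82.7%

82.7%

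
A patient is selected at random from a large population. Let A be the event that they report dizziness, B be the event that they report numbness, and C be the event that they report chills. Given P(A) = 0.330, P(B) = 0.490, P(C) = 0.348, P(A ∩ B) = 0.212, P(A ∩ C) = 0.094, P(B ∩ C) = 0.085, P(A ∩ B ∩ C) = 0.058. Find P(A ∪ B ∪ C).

Using inclusion–exclusion:
P(A ∪ B ∪ C) = 0.330 + 0.490 + 0.348 − 0.212 − 0.094 − 0.085 + 0.058 = 0.835

0.835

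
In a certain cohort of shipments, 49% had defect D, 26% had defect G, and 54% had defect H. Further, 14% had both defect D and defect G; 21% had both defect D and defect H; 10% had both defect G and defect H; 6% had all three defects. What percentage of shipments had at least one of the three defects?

Apply inclusion-exclusion:
P(≥1) = 49 + 26 + 54 − 14 − 21 − 10 + 6 = 90%

90%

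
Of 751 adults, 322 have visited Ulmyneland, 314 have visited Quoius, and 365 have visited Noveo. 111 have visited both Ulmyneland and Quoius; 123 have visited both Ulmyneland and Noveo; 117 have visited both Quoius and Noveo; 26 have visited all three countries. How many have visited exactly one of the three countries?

Using the inclusion–exclusion count for exactly one event:
|exactly one| = 322 + 314 + 365 − 2·111 − 2·123 − 2·117 + 3·26 = 377

377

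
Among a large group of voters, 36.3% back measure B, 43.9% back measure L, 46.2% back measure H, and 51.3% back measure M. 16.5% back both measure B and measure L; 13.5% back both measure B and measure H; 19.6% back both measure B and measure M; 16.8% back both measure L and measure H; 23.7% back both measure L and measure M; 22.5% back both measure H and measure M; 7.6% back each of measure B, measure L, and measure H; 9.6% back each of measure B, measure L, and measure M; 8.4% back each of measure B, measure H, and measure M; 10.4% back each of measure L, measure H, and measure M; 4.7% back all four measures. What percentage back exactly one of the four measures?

By inclusion–exclusion (exactly-one form):
P(exactly one) = 36.3 + 43.9 + 46.2 + 51.3 − 2·16.5 − 2·13.5 − 2·19.6 − 2·16.8 − 2·23.7 − 2·22.5 + 3·7.6 + 3·9.6 + 3·8.4 + 3·10.4 − 4·4.7 = 41.7%

41.7%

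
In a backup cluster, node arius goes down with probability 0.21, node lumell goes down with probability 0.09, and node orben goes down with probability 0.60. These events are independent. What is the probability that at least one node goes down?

0.71244

P(none) = (1 − 0.21) × (1 − 0.09) × (1 − 0.60) = 0.79 × 0.91 × 0.40 = 0.28756
P(at least one) = 1 − 0.28756 = 0.71244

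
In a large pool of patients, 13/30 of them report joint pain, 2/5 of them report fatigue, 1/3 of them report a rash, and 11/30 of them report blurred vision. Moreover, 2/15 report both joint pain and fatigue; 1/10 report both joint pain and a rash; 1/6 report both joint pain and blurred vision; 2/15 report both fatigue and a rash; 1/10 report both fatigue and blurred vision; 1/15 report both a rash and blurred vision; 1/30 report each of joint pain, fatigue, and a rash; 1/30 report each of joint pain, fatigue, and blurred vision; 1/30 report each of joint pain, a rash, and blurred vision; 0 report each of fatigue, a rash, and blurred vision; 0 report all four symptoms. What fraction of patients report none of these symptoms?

1/15

P(union) = 13/30 + 2/5 + 1/3 + 11/30 − 2/15 − 1/10 − 1/6 − 2/15 − 1/10 − 1/15 + 1/30 + 1/30 + 1/30 + 0 − 0 = 14/15
P(none) = 1 − 14/15 = 1/15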